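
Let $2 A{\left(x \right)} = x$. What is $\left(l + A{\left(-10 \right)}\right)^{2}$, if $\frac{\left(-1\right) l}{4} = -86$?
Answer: $114921$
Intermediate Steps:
$l = 344$ ($l = \left(-4\right) \left(-86\right) = 344$)
$A{\left(x \right)} = \frac{x}{2}$
$\left(l + A{\left(-10 \right)}\right)^{2} = \left(344 + \frac{1}{2} \left(-10\right)\right)^{2} = \left(344 - 5\right)^{2} = 339^{2} = 114921$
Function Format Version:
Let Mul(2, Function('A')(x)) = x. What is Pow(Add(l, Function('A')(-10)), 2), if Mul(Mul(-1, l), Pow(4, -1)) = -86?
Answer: 114921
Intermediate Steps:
l = 344 (l = Mul(-4, -86) = 344)
Function('A')(x) = Mul(Rational(1, 2), x)
Pow(Add(l, Function('A')(-10)), 2) = Pow(Add(344, Mul(Rational(1, 2), -10)), 2) = Pow(Add(344, -5), 2) = Pow(339, 2) = 114921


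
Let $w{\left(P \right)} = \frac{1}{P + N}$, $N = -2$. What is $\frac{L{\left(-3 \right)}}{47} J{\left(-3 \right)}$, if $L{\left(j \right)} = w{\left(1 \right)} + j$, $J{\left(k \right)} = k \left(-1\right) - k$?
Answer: $- \frac{24}{47} \approx -0.51064$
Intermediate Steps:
$J{\left(k \right)} = - 2 k$ ($J{\left(k \right)} = - k - k = - 2 k$)
$w{\left(P \right)} = \frac{1}{-2 + P}$ ($w{\left(P \right)} = \frac{1}{P - 2} = \frac{1}{-2 + P}$)
$L{\left(j \right)} = -1 + j$ ($L{\left(j \right)} = \frac{1}{-2 + 1} + j = \frac{1}{-1} + j = -1 + j$)
$\frac{L{\left(-3 \right)}}{47} J{\left(-3 \right)} = \frac{-1 - 3}{47} \left(\left(-2\right) \left(-3\right)\right) = \frac{1}{47} \left(-4\right) 6 = \left(- \frac{4}{47}\right) 6 = - \frac{24}{47}$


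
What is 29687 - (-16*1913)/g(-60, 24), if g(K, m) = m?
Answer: 92887/3 ≈ 30962.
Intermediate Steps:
29687 - (-16*1913)/g(-60, 24) = 29687 - (-16*1913)/24 = 29687 - (-30608)/24 = 29687 - 1*(-3826/3) = 29687 + 3826/3 = 92887/3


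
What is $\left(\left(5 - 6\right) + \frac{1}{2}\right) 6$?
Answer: $-3$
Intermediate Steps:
$\left(\left(5 - 6\right) + \frac{1}{2}\right) 6 = \left(-1 + \frac{1}{2}\right) 6 = \left(- \frac{1}{2}\right) 6 = -3$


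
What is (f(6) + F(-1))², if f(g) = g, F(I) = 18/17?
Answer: 14400/289 ≈ 49.827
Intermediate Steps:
F(I) = 18/17 (F(I) = 18*(1/17) = 18/17)
(f(6) + F(-1))² = (6 + 18/17)² = (120/17)² = 14400/289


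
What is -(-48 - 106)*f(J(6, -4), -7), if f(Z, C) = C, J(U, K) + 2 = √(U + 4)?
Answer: -1078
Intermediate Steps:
J(U, K) = -2 + √(4 + U) (J(U, K) = -2 + √(U + 4) = -2 + √(4 + U))
-(-48 - 106)*f(J(6, -4), -7) = -(-48 - 106)*(-7) = -(-154)*(-7) = -1*1078 = -1078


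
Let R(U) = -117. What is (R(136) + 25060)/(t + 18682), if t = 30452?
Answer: 24943/49134 ≈ 0.50765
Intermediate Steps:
(R(136) + 25060)/(t + 18682) = (-117 + 25060)/(30452 + 18682) = 24943/49134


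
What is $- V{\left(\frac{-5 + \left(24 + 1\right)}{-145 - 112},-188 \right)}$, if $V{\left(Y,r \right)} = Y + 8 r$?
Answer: $\frac{386548}{257} \approx 1504.1$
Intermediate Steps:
$- V{\left(\frac{-5 + \left(24 + 1\right)}{-145 - 112},-188 \right)} = - (\frac{-5 + \left(24 + 1\right)}{-145 - 112} + 8 \left(-188\right)) = - (\frac{-5 + 25}{-257} - 1504) = - (20 \left(- \frac{1}{257}\right) - 1504) = - (- \frac{20}{257} - 1504) = \left(-1\right) \left(- \frac{386548}{257}\right) = \frac{386548}{257}$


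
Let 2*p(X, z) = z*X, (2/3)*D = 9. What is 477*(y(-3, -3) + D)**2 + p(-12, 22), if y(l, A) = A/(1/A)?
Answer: 965397/4 ≈ 2.4135e+5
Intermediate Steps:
D = 27/2 (D = (3/2)*9 = 27/2 ≈ 13.500)
y(l, A) = A**2 (y(l, A) = A*A = A**2)
p(X, z) = X*z/2 (p(X, z) = (z*X)/2 = (X*z)/2 = X*z/2)
477*(y(-3, -3) + D)**2 + p(-12, 22) = 477*((-3)**2 + 27/2)**2 + (1/2)*(-12)*22 = 477*(9 + 27/2)**2 - 132 = 477*(45/2)**2 - 132 = 477*(2025/4) - 132 = 965925/4 - 132 = 965397/4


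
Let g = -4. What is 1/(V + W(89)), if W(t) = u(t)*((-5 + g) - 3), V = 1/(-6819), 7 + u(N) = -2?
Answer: 6819/736451 ≈ 0.0092593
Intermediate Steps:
u(N) = -9 (u(N) = -7 - 2 = -9)
V = -1/6819 ≈ -0.00014665
W(t) = 108 (W(t) = -9*((-5 - 4) - 3) = -9*(-9 - 3) = -9*(-12) = 108)
1/(V + W(89)) = 1/(-1/6819 + 108) = 1/(736451/6819) = 6819/736451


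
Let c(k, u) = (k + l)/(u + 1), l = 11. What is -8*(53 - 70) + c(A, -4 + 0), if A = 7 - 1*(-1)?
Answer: 389/3 ≈ 129.67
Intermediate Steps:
A = 8 (A = 7 + 1 = 8)
c(k, u) = (11 + k)/(1 + u) (c(k, u) = (k + 11)/(u + 1) = (11 + k)/(1 + u))
-8*(53 - 70) + c(A, -4 + 0) = -8*(53 - 70) + (11 + 8)/(1 + (-4 + 0)) = -8*(-17) + 19/(1 - 4) = 136 + 19/(-3) = 136 - ⅓*19 = 136 - 19/3 = 389/3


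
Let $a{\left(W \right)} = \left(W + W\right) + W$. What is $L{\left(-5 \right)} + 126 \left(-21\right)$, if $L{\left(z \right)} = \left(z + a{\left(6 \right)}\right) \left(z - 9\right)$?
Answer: $-2828$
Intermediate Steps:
$a{\left(W \right)} = 3 W$ ($a{\left(W \right)} = 2 W + W = 3 W$)
$L{\left(z \right)} = \left(-9 + z\right) \left(18 + z\right)$ ($L{\left(z \right)} = \left(z + 3 \cdot 6\right) \left(z - 9\right) = \left(z + 18\right) \left(z - 9\right) = \left(18 + z\right) \left(-9 + z\right) = \left(-9 + z\right) \left(18 + z\right)$)
$L{\left(-5 \right)} + 126 \left(-21\right) = \left(-162 + \left(-5\right)^{2} + 9 \left(-5\right)\right) + 126 \left(-21\right) = \left(-162 + 25 - 45\right) - 2646 = -182 - 2646 = -2828$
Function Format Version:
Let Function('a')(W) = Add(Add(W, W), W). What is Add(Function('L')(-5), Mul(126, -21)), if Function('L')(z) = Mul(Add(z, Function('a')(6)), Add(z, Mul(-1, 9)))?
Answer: -2828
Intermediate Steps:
Function('a')(W) = Mul(3, W) (Function('a')(W) = Add(Mul(2, W), W) = Mul(3, W))
Function('L')(z) = Mul(Add(-9, z), Add(18, z)) (Function('L')(z) = Mul(Add(z, Mul(3, 6)), Add(z, Mul(-1, 9))) = Mul(Add(z, 18), Add(z, -9)) = Mul(Add(18, z), Add(-9, z)) = Mul(Add(-9, z), Add(18, z)))
Add(Function('L')(-5), Mul(126, -21)) = Add(Add(-162, Pow(-5, 2), Mul(9, -5)), Mul(126, -21)) = Add(Add(-162, 25, -45), -2646) = Add(-182, -2646) = -2828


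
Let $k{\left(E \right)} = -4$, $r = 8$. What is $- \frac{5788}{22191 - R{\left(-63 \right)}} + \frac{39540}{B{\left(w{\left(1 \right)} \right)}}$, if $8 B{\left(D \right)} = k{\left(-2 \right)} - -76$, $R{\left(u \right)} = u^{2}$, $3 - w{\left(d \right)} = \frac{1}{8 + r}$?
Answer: $\frac{40024766}{9111} \approx 4393.0$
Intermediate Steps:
$w{\left(d \right)} = \frac{47}{16}$ ($w{\left(d \right)} = 3 - \frac{1}{8 + 8} = 3 - \frac{1}{16} = \frac{47}{16}$)
$B{\left(D \right)} = 9$ ($B{\left(D \right)} = \frac{-4 - -76}{8} = \frac{-4 + 76}{8} = \frac{1}{8} \cdot 72 = 9$)
$- \frac{5788}{22191 - R{\left(-63 \right)}} + \frac{39540}{B{\left(w{\left(1 \right)} \right)}} = - \frac{5788}{22191 - \left(-63\right)^{2}} + \frac{39540}{9} = - \frac{5788}{22191 - 3969} + 39540 \cdot \frac{1}{9} = - \frac{5788}{22191 - 3969} + \frac{13180}{3} = - \frac{5788}{18222} + \frac{13180}{3} = \left(-5788\right) \frac{1}{18222} + \frac{13180}{3} = - \frac{2894}{9111} + \frac{13180}{3} = \frac{40024766}{9111}$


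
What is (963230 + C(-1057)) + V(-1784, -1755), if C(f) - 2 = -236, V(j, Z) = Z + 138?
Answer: 961379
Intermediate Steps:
V(j, Z) = 138 + Z
C(f) = -234 (C(f) = 2 - 236 = -234)
(963230 + C(-1057)) + V(-1784, -1755) = (963230 - 234) + (138 - 1755) = 962996 - 1617 = 961379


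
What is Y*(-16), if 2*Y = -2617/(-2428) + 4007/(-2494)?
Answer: 3202198/756929 ≈ 4.2305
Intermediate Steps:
Y = -1601099/6055432 (Y = (-2617/(-2428) + 4007/(-2494))/2 = (-2617*(-1/2428) + 4007*(-1/2494))/2 = (2617/2428 - 4007/2494)/2 = (1/2)*(-1601099/3027716) = -1601099/6055432 ≈ -0.26441)
Y*(-16) = -1601099/6055432*(-16) = 3202198/756929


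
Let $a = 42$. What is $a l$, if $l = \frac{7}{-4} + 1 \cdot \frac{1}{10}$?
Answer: $- \frac{693}{10} \approx -69.3$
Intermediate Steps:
$l = - \frac{33}{20}$ ($l = 7 \left(- \frac{1}{4}\right) + 1 \cdot \frac{1}{10} = - \frac{7}{4} + \frac{1}{10} = - \frac{33}{20} \approx -1.65$)
$a l = 42 \left(- \frac{33}{20}\right) = - \frac{693}{10}$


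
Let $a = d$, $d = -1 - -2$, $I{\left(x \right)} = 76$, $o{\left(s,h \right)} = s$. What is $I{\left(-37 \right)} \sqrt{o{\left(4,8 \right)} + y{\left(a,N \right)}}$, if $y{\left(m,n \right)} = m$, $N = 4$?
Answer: $76 \sqrt{5} \approx 169.94$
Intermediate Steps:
$d = 1$ ($d = -1 + 2 = 1$)
$a = 1$
$I{\left(-37 \right)} \sqrt{o{\left(4,8 \right)} + y{\left(a,N \right)}} = 76 \sqrt{4 + 1} = 76 \sqrt{5}$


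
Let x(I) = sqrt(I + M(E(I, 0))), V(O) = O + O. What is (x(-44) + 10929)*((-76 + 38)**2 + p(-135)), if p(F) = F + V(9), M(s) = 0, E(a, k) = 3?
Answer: 14502783 + 2654*I*sqrt(11) ≈ 1.4503e+7 + 8802.3*I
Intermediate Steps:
V(O) = 2*O
x(I) = sqrt(I) (x(I) = sqrt(I + 0) = sqrt(I))
p(F) = 18 + F (p(F) = F + 2*9 = F + 18 = 18 + F)
(x(-44) + 10929)*((-76 + 38)**2 + p(-135)) = (sqrt(-44) + 10929)*((-76 + 38)**2 + (18 - 135)) = (2*I*sqrt(11) + 10929)*((-38)**2 - 117) = (10929 + 2*I*sqrt(11))*(1444 - 117) = (10929 + 2*I*sqrt(11))*1327 = 14502783 + 2654*I*sqrt(11)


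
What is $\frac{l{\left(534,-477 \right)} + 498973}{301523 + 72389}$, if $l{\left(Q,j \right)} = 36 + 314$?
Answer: $\frac{45393}{33992} \approx 1.3354$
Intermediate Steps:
$l{\left(Q,j \right)} = 350$
$\frac{l{\left(534,-477 \right)} + 498973}{301523 + 72389} = \frac{350 + 498973}{301523 + 72389} = \frac{499323}{373912} = 499323 \cdot \frac{1}{373912} = \frac{45393}{33992}$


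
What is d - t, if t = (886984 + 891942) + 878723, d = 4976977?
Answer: 2319328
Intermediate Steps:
t = 2657649 (t = 1778926 + 878723 = 2657649)
d - t = 4976977 - 1*2657649 = 4976977 - 2657649 = 2319328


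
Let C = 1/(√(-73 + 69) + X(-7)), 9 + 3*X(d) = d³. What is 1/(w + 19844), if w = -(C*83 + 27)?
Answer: 2456206628/48676383729493 - 1494*I/48676383729493 ≈ 5.046e-5 - 3.0693e-11*I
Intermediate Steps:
X(d) = -3 + d³/3
C = 9*(-352/3 - 2*I)/123940 (C = 1/(√(-73 + 69) + (-3 + (⅓)*(-7)³)) = 1/(√(-4) + (-3 + (⅓)*(-343))) = 1/(2*I + (-3 - 343/3)) = 1/(2*I - 352/3) = 1/(-352/3 + 2*I) = 9*(-352/3 - 2*I)/123940 ≈ -0.0085202 - 0.00014523*I)
w = -814683/30985 + 747*I/61970 (w = -((-264/30985 - 9*I/61970)*83 + 27) = -((-21912/30985 - 747*I/61970) + 27) = -(814683/30985 - 747*I/61970) = -814683/30985 + 747*I/61970 ≈ -26.293 + 0.012054*I)
1/(w + 19844) = 1/((-814683/30985 + 747*I/61970) + 19844) = 1/(614051657/30985 + 747*I/61970) = 123940*(614051657/30985 - 747*I/61970)/48676383729493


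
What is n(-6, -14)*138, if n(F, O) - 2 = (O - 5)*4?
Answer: -10212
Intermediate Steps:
n(F, O) = -18 + 4*O (n(F, O) = 2 + (O - 5)*4 = 2 + (-5 + O)*4 = 2 + (-20 + 4*O) = -18 + 4*O)
n(-6, -14)*138 = (-18 + 4*(-14))*138 = (-18 - 56)*138 = -74*138 = -10212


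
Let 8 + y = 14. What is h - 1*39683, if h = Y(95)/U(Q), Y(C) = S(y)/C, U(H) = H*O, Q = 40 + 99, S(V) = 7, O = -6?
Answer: -3144084097/79230 ≈ -39683.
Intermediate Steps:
y = 6 (y = -8 + 14 = 6)
Q = 139
U(H) = -6*H (U(H) = H*(-6) = -6*H)
Y(C) = 7/C
h = -7/79230 (h = (7/95)/((-6*139)) = (7*(1/95))/(-834) = (7/95)*(-1/834) = -7/79230 ≈ -8.8350e-5)
h - 1*39683 = -7/79230 - 1*39683 = -7/79230 - 39683 = -3144084097/79230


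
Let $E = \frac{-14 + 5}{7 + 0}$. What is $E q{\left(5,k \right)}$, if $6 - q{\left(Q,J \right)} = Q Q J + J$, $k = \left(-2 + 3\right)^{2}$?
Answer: $\frac{180}{7} \approx 25.714$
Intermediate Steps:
$k = 1$ ($k = 1^{2} = 1$)
$q{\left(Q,J \right)} = 6 - J - J Q^{2}$ ($q{\left(Q,J \right)} = 6 - \left(Q Q J + J\right) = 6 - \left(Q^{2} J + J\right) = 6 - \left(J Q^{2} + J\right) = 6 - \left(J + J Q^{2}\right) = 6 - J - J Q^{2}$)
$E = - \frac{9}{7} \approx -1.2857$
$E q{\left(5,k \right)} = - \frac{9 \left(6 - 1 - 1 \cdot 5^{2}\right)}{7} = - \frac{9 \left(6 - 1 - 1 \cdot 25\right)}{7} = - \frac{9 \left(6 - 1 - 25\right)}{7} = \left(- \frac{9}{7}\right) \left(-20\right) = \frac{180}{7}$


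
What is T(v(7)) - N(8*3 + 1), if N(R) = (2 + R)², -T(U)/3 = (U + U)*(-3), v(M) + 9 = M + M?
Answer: -639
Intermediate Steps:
v(M) = -9 + 2*M (v(M) = -9 + (M + M) = -9 + 2*M)
T(U) = 18*U (T(U) = -3*(U + U)*(-3) = -3*2*U*(-3) = -(-18)*U = 18*U)
T(v(7)) - N(8*3 + 1) = 18*(-9 + 2*7) - (2 + (8*3 + 1))² = 18*(-9 + 14) - (2 + (24 + 1))² = 18*5 - (2 + 25)² = 90 - 1*27² = 90 - 1*729 = 90 - 729 = -639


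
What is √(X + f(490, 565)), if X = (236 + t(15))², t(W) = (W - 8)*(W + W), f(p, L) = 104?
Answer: 2*√49755 ≈ 446.12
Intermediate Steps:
t(W) = 2*W*(-8 + W) (t(W) = (-8 + W)*(2*W) = 2*W*(-8 + W))
X = 198916 (X = (236 + 2*15*(-8 + 15))² = (236 + 2*15*7)² = (236 + 210)² = 446² = 198916)
√(X + f(490, 565)) = √(198916 + 104) = √199020 = 2*√49755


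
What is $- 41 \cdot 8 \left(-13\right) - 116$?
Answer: $4148$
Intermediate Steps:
$- 41 \cdot 8 \left(-13\right) - 116 = \left(-41\right) \left(-104\right) - 116 = 4264 - 116 = 4148$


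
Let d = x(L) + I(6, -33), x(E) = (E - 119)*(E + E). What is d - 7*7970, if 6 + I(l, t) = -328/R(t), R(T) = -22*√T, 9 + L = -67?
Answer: -26156 - 164*I*√33/363 ≈ -26156.0 - 2.5953*I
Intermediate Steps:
L = -76 (L = -9 - 67 = -76)
I(l, t) = -6 + 164/(11*√t) (I(l, t) = -6 - 328*(-1/(22*√t)) = -6 - (-164)/(11*√t) = -6 + 164/(11*√t))
x(E) = 2*E*(-119 + E) (x(E) = (-119 + E)*(2*E) = 2*E*(-119 + E))
d = 29634 - 164*I*√33/363 (d = 2*(-76)*(-119 - 76) + (-6 + 164/(11*√(-33))) = 2*(-76)*(-195) + (-6 + 164*(-I*√33/33)/11) = 29640 + (-6 - 164*I*√33/363) = 29634 - 164*I*√33/363 ≈ 29634.0 - 2.5953*I)
d - 7*7970 = (29634 - 164*I*√33/363) - 7*7970 = (29634 - 164*I*√33/363) - 55790 = -26156 - 164*I*√33/363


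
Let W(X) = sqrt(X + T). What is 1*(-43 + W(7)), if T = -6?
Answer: -42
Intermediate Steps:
W(X) = sqrt(-6 + X) (W(X) = sqrt(X - 6) = sqrt(-6 + X))
1*(-43 + W(7)) = 1*(-43 + sqrt(-6 + 7)) = 1*(-43 + sqrt(1)) = 1*(-43 + 1) = 1*(-42) = -42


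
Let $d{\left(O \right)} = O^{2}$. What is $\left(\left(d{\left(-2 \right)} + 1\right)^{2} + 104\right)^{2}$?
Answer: $16641$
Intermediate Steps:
$\left(\left(d{\left(-2 \right)} + 1\right)^{2} + 104\right)^{2} = \left(\left(\left(-2\right)^{2} + 1\right)^{2} + 104\right)^{2} = \left(\left(4 + 1\right)^{2} + 104\right)^{2} = \left(5^{2} + 104\right)^{2} = \left(25 + 104\right)^{2} = 129^{2} = 16641$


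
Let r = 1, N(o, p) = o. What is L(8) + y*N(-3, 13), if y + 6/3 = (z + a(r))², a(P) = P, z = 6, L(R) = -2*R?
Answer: -157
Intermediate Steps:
y = 47 (y = -2 + (6 + 1)² = -2 + 7² = -2 + 49 = 47)
L(8) + y*N(-3, 13) = -2*8 + 47*(-3) = -16 - 141 = -157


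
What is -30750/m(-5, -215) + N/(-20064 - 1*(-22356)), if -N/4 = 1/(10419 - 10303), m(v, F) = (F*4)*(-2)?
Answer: -25548659/1429062 ≈ -17.878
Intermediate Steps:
m(v, F) = -8*F (m(v, F) = (4*F)*(-2) = -8*F)
N = -1/29 (N = -4/(10419 - 10303) = -4/116 = -4*1/116 = -1/29 ≈ -0.034483)
-30750/m(-5, -215) + N/(-20064 - 1*(-22356)) = -30750/((-8*(-215))) - 1/(29*(-20064 - 1*(-22356))) = -30750/1720 - 1/(29*(-20064 + 22356)) = -30750*1/1720 - 1/29/2292 = -3075/172 - 1/29*1/2292 = -3075/172 - 1/66468 = -25548659/1429062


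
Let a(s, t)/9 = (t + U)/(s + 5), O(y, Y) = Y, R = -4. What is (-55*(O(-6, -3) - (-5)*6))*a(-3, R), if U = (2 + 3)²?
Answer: -280665/2 ≈ -1.4033e+5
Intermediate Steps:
U = 25 (U = 5² = 25)
a(s, t) = 9*(25 + t)/(5 + s) (a(s, t) = 9*((t + 25)/(s + 5)) = 9*((25 + t)/(5 + s)) = 9*(25 + t)/(5 + s))
(-55*(O(-6, -3) - (-5)*6))*a(-3, R) = (-55*(-3 - (-5)*6))*(9*(25 - 4)/(5 - 3)) = (-55*(-3 - 1*(-30)))*(9*21/2) = (-55*(-3 + 30))*(9*(½)*21) = -55*27*(189/2) = -1485*189/2 = -280665/2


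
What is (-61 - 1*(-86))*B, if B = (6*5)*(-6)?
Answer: -4500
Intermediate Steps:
B = -180 (B = 30*(-6) = -180)
(-61 - 1*(-86))*B = (-61 - 1*(-86))*(-180) = (-61 + 86)*(-180) = 25*(-180) = -4500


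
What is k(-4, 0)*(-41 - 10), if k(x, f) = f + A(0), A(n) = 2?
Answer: -102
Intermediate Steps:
k(x, f) = 2 + f (k(x, f) = f + 2 = 2 + f)
k(-4, 0)*(-41 - 10) = (2 + 0)*(-41 - 10) = 2*(-51) = -102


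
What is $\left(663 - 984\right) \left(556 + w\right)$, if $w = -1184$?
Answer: $201588$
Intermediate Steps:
$\left(663 - 984\right) \left(556 + w\right) = \left(663 - 984\right) \left(556 - 1184\right) = \left(-321\right) \left(-628\right) = 201588$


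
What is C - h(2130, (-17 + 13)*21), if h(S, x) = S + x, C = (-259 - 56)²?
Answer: 97179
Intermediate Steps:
C = 99225 (C = (-315)² = 99225)
C - h(2130, (-17 + 13)*21) = 99225 - (2130 + (-17 + 13)*21) = 99225 - (2130 - 4*21) = 99225 - (2130 - 84) = 99225 - 1*2046 = 99225 - 2046 = 97179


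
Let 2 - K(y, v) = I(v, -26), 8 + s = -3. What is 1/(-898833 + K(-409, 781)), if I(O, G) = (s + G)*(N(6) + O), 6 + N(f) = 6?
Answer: -1/869934 ≈ -1.1495e-6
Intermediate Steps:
s = -11 (s = -8 - 3 = -11)
N(f) = 0 (N(f) = -6 + 6 = 0)
I(O, G) = O*(-11 + G) (I(O, G) = (-11 + G)*(0 + O) = (-11 + G)*O = O*(-11 + G))
K(y, v) = 2 + 37*v (K(y, v) = 2 - v*(-11 - 26) = 2 - v*(-37) = 2 - (-37)*v = 2 + 37*v)
1/(-898833 + K(-409, 781)) = 1/(-898833 + (2 + 37*781)) = 1/(-898833 + (2 + 28897)) = 1/(-898833 + 28899) = 1/(-869934) = -1/869934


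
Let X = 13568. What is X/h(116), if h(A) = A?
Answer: 3392/29 ≈ 116.97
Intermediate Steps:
X/h(116) = 13568/116 = 13568*(1/116) = 3392/29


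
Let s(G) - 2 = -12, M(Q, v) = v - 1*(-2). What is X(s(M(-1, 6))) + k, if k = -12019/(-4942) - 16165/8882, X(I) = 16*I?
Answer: -249868204/1567673 ≈ -159.39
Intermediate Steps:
M(Q, v) = 2 + v (M(Q, v) = v + 2 = 2 + v)
s(G) = -10 (s(G) = 2 - 12 = -10)
k = 959476/1567673 (k = -12019*(-1/4942) - 16165*1/8882 = 1717/706 - 16165/8882 = 959476/1567673 ≈ 0.61204)
X(s(M(-1, 6))) + k = 16*(-10) + 959476/1567673 = -160 + 959476/1567673 = -249868204/1567673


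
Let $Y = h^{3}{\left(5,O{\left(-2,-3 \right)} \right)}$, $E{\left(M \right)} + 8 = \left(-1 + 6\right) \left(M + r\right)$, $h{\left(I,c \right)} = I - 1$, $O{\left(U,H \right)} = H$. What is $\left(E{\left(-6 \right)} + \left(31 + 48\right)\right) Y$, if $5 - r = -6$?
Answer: $6144$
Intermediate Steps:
$h{\left(I,c \right)} = -1 + I$
$r = 11$ ($r = 5 - -6 = 5 + 6 = 11$)
$E{\left(M \right)} = 47 + 5 M$ ($E{\left(M \right)} = -8 + \left(-1 + 6\right) \left(M + 11\right) = -8 + 5 \left(11 + M\right) = -8 + \left(55 + 5 M\right) = 47 + 5 M$)
$Y = 64$ ($Y = \left(-1 + 5\right)^{3} = 4^{3} = 64$)
$\left(E{\left(-6 \right)} + \left(31 + 48\right)\right) Y = \left(\left(47 + 5 \left(-6\right)\right) + \left(31 + 48\right)\right) 64 = \left(\left(47 - 30\right) + 79\right) 64 = \left(17 + 79\right) 64 = 96 \cdot 64 = 6144$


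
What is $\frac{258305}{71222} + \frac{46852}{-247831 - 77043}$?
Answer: $\frac{40289842713}{11569088014} \approx 3.4825$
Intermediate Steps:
$\frac{258305}{71222} + \frac{46852}{-247831 - 77043} = 258305 \cdot \frac{1}{71222} + \frac{46852}{-324874} = \frac{258305}{71222} + 46852 \left(- \frac{1}{324874}\right) = \frac{258305}{71222} - \frac{23426}{162437} = \frac{40289842713}{11569088014}$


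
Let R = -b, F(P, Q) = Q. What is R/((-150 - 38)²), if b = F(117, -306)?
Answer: 153/17672 ≈ 0.0086578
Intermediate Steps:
b = -306
R = 306 (R = -1*(-306) = 306)
R/((-150 - 38)²) = 306/((-150 - 38)²) = 306/((-188)²) = 306/35344 = 306*(1/35344) = 153/17672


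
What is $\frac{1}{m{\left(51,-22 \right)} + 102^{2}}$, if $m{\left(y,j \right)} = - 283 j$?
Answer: $\frac{1}{16630} \approx 6.0132 \cdot 10^{-5}$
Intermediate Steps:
$\frac{1}{m{\left(51,-22 \right)} + 102^{2}} = \frac{1}{\left(-283\right) \left(-22\right) + 102^{2}} = \frac{1}{6226 + 10404} = \frac{1}{16630}$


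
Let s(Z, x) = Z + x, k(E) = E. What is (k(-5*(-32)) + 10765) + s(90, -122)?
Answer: 10893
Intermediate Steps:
(k(-5*(-32)) + 10765) + s(90, -122) = (-5*(-32) + 10765) + (90 - 122) = (160 + 10765) - 32 = 10925 - 32 = 10893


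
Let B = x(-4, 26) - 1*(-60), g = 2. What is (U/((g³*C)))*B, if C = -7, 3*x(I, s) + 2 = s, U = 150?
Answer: -1275/7 ≈ -182.14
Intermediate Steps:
x(I, s) = -⅔ + s/3
B = 68 (B = (-⅔ + (⅓)*26) - 1*(-60) = (-⅔ + 26/3) + 60 = 8 + 60 = 68)
(U/((g³*C)))*B = (150/((2³*(-7))))*68 = (150/((8*(-7))))*68 = (150/(-56))*68 = (150*(-1/56))*68 = -75/28*68 = -1275/7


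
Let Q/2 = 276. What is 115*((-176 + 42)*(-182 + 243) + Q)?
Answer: -876530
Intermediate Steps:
Q = 552 (Q = 2*276 = 552)
115*((-176 + 42)*(-182 + 243) + Q) = 115*((-176 + 42)*(-182 + 243) + 552) = 115*(-134*61 + 552) = 115*(-8174 + 552) = 115*(-7622) = -876530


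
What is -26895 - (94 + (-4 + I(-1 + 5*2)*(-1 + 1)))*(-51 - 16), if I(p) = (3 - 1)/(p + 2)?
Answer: -20865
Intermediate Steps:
I(p) = 2/(2 + p)
-26895 - (94 + (-4 + I(-1 + 5*2)*(-1 + 1)))*(-51 - 16) = -26895 - (94 + (-4 + (2/(2 + (-1 + 5*2)))*(-1 + 1)))*(-51 - 16) = -26895 - (94 + (-4 + (2/(2 + (-1 + 10)))*0))*(-67) = -26895 - (94 + (-4 + (2/(2 + 9))*0))*(-67) = -26895 - (94 + (-4 + (2/11)*0))*(-67) = -26895 - (94 + (-4 + 0))*(-67) = -26895 - (94 - 4)*(-67) = -26895 - 90*(-67) = -26895 - 1*(-6030) = -26895 + 6030 = -20865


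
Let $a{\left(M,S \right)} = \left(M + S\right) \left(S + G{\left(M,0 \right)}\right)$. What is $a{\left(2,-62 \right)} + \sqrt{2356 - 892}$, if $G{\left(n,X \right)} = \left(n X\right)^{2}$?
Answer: $3720 + 2 \sqrt{366} \approx 3758.3$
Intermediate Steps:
$G{\left(n,X \right)} = X^{2} n^{2}$ ($G{\left(n,X \right)} = \left(X n\right)^{2} = X^{2} n^{2}$)
$a{\left(M,S \right)} = S \left(M + S\right)$ ($a{\left(M,S \right)} = \left(M + S\right) \left(S + 0^{2} M^{2}\right) = \left(M + S\right) \left(S + 0 M^{2}\right) = \left(M + S\right) \left(S + 0\right) = \left(M + S\right) S = S \left(M + S\right)$)
$a{\left(2,-62 \right)} + \sqrt{2356 - 892} = - 62 \left(2 - 62\right) + \sqrt{2356 - 892} = \left(-62\right) \left(-60\right) + \sqrt{1464} = 3720 + 2 \sqrt{366}$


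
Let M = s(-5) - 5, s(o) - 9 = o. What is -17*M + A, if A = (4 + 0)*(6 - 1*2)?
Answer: 33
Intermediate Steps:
s(o) = 9 + o
M = -1 (M = (9 - 5) - 5 = 4 - 5 = -1)
A = 16 (A = 4*(6 - 2) = 4*4 = 16)
-17*M + A = -17*(-1) + 16 = 17 + 16 = 33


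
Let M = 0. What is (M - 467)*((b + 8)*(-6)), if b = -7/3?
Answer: 15878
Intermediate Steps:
b = -7/3 (b = -7*1/3 = -7/3 ≈ -2.3333)
(M - 467)*((b + 8)*(-6)) = (0 - 467)*((-7/3 + 8)*(-6)) = -7939*(-6)/3 = -467*(-34) = 15878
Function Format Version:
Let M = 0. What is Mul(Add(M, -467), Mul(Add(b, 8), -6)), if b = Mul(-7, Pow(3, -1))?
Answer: 15878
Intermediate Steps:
b = Rational(-7, 3) (b = Mul(-7, Rational(1, 3)) = Rational(-7, 3) ≈ -2.3333)
Mul(Add(M, -467), Mul(Add(b, 8), -6)) = Mul(Add(0, -467), Mul(Add(Rational(-7, 3), 8), -6)) = Mul(-467, Mul(Rational(17, 3), -6)) = Mul(-467, -34) = 15878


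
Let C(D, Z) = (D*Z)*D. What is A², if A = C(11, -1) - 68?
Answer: 35721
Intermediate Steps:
C(D, Z) = Z*D²
A = -189 (A = -1*11² - 68 = -1*121 - 68 = -121 - 68 = -189)
A² = (-189)² = 35721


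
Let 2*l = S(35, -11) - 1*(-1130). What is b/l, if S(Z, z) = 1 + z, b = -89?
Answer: -89/560 ≈ -0.15893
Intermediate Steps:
l = 560 (l = ((1 - 11) - 1*(-1130))/2 = (-10 + 1130)/2 = (1/2)*1120 = 560)
b/l = -89/560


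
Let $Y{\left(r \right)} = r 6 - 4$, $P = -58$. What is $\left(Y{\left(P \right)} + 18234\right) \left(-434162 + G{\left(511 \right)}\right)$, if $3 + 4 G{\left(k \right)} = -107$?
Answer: $-7764176639$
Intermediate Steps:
$G{\left(k \right)} = - \frac{55}{2}$ ($G{\left(k \right)} = - \frac{3}{4} + \frac{1}{4} \left(-107\right) = - \frac{3}{4} - \frac{107}{4} = - \frac{55}{2}$)
$Y{\left(r \right)} = -4 + 6 r$ ($Y{\left(r \right)} = 6 r - 4 = -4 + 6 r$)
$\left(Y{\left(P \right)} + 18234\right) \left(-434162 + G{\left(511 \right)}\right) = \left(\left(-4 + 6 \left(-58\right)\right) + 18234\right) \left(-434162 - \frac{55}{2}\right) = \left(\left(-4 - 348\right) + 18234\right) \left(- \frac{868379}{2}\right) = \left(-352 + 18234\right) \left(- \frac{868379}{2}\right) = 17882 \left(- \frac{868379}{2}\right) = -7764176639$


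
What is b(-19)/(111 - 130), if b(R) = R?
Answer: 1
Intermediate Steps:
b(-19)/(111 - 130) = -19/(111 - 130) = -19/(-19) = -19*(-1/19) = 1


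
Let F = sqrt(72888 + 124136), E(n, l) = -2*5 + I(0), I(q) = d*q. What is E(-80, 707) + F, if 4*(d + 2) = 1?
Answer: -10 + 4*sqrt(12314) ≈ 433.87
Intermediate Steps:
d = -7/4 (d = -2 + (1/4)*1 = -2 + 1/4 = -7/4 ≈ -1.7500)
I(q) = -7*q/4
E(n, l) = -10 (E(n, l) = -2*5 - 7/4*0 = -10 + 0 = -10)
F = 4*sqrt(12314) (F = sqrt(197024) = 4*sqrt(12314) ≈ 443.87)
E(-80, 707) + F = -10 + 4*sqrt(12314)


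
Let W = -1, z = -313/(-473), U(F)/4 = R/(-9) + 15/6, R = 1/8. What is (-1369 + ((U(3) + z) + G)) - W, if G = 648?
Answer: -6039779/8514 ≈ -709.39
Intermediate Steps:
R = ⅛ ≈ 0.12500
U(F) = 179/18 (U(F) = 4*((⅛)/(-9) + 15/6) = 4*((⅛)*(-⅑) + 15*(⅙)) = 4*(-1/72 + 5/2) = 4*(179/72) = 179/18)
z = 313/473 (z = -313*(-1/473) = 313/473 ≈ 0.66173)
(-1369 + ((U(3) + z) + G)) - W = (-1369 + ((179/18 + 313/473) + 648)) - 1*(-1) = (-1369 + (90301/8514 + 648)) + 1 = (-1369 + 5607373/8514) + 1 = -6048293/8514 + 1 = -6039779/8514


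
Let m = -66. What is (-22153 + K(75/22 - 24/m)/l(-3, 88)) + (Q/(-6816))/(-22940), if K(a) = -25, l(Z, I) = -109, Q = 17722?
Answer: -188776333361191/8521567680 ≈ -22153.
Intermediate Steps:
(-22153 + K(75/22 - 24/m)/l(-3, 88)) + (Q/(-6816))/(-22940) = (-22153 - 25/(-109)) + (17722/(-6816))/(-22940) = (-22153 - 25*(-1/109)) + (17722*(-1/6816))*(-1/22940) = (-22153 + 25/109) - 8861/3408*(-1/22940) = -2414652/109 + 8861/78179520 = -188776333361191/8521567680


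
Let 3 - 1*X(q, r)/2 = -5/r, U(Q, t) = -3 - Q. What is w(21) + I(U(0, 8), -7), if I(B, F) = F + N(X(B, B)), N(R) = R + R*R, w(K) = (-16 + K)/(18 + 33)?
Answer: 440/153 ≈ 2.8758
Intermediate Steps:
w(K) = -16/51 + K/51 (w(K) = (-16 + K)/51 = (-16 + K)*(1/51) = -16/51 + K/51)
X(q, r) = 6 + 10/r (X(q, r) = 6 - (-10)/r = 6 + 10/r)
N(R) = R + R²
I(B, F) = F + (6 + 10/B)*(7 + 10/B) (I(B, F) = F + (6 + 10/B)*(1 + (6 + 10/B)) = F + (6 + 10/B)*(7 + 10/B))
w(21) + I(U(0, 8), -7) = (-16/51 + (1/51)*21) + (42 - 7 + 100/(-3 - 1*0)² + 130/(-3 - 1*0)) = (-16/51 + 7/17) + (42 - 7 + 100/(-3 + 0)² + 130/(-3 + 0)) = 5/51 + (42 - 7 + 100/(-3)² + 130/(-3)) = 5/51 + (42 - 7 + 100*(⅑) + 130*(-⅓)) = 5/51 + (42 - 7 + 100/9 - 130/3) = 5/51 + 25/9 = 440/153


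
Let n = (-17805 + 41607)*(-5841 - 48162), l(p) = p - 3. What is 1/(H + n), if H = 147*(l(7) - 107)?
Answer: -1/1285394547 ≈ -7.7797e-10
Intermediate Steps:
l(p) = -3 + p
n = -1285379406 (n = 23802*(-54003) = -1285379406)
H = -15141 (H = 147*((-3 + 7) - 107) = 147*(4 - 107) = 147*(-103) = -15141)
1/(H + n) = 1/(-15141 - 1285379406) = 1/(-1285394547) = -1/1285394547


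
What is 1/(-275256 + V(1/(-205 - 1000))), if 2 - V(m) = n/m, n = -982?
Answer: -1/1458564 ≈ -6.8561e-7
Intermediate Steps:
V(m) = 2 + 982/m (V(m) = 2 - (-982)/m = 2 + 982/m)
1/(-275256 + V(1/(-205 - 1000))) = 1/(-275256 + (2 + 982/(1/(-205 - 1000)))) = 1/(-275256 + (2 + 982/(1/(-1205)))) = 1/(-275256 + (2 + 982/(-1/1205))) = 1/(-275256 + (2 + 982*(-1205))) = 1/(-275256 + (2 - 1183310)) = 1/(-275256 - 1183308) = 1/(-1458564) = -1/1458564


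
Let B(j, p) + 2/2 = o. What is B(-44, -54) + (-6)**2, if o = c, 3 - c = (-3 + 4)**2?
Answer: 37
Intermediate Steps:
c = 2 (c = 3 - (-3 + 4)**2 = 3 - 1*1**2 = 3 - 1*1 = 3 - 1 = 2)
o = 2
B(j, p) = 1 (B(j, p) = -1 + 2 = 1)
B(-44, -54) + (-6)**2 = 1 + (-6)**2 = 1 + 36 = 37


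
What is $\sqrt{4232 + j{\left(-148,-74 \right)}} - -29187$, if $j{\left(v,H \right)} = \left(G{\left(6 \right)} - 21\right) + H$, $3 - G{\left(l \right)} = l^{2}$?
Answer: $29187 + 6 \sqrt{114} \approx 29251.0$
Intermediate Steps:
$G{\left(l \right)} = 3 - l^{2}$
$j{\left(v,H \right)} = -54 + H$ ($j{\left(v,H \right)} = \left(\left(3 - 6^{2}\right) - 21\right) + H = \left(\left(3 - 36\right) - 21\right) + H = \left(-33 - 21\right) + H = -54 + H$)
$\sqrt{4232 + j{\left(-148,-74 \right)}} - -29187 = \sqrt{4232 - 128} - -29187 = \sqrt{4232 - 128} + 29187 = \sqrt{4104} + 29187 = 6 \sqrt{114} + 29187 = 29187 + 6 \sqrt{114}$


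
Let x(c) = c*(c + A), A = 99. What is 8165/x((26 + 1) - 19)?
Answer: 8165/856 ≈ 9.5385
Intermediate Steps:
x(c) = c*(99 + c) (x(c) = c*(c + 99) = c*(99 + c))
8165/x((26 + 1) - 19) = 8165/((((26 + 1) - 19)*(99 + ((26 + 1) - 19)))) = 8165/(((27 - 19)*(99 + (27 - 19)))) = 8165/((8*(99 + 8))) = 8165/((8*107)) = 8165/856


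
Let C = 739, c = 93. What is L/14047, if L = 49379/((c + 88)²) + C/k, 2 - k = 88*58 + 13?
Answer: 228363206/2353891118205 ≈ 9.7015e-5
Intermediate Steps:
k = -5115 (k = 2 - (88*58 + 13) = 2 - (5104 + 13) = 2 - 1*5117 = 2 - 5117 = -5115)
L = 228363206/167572515 (L = 49379/((93 + 88)²) + 739/(-5115) = 49379/(181²) + 739*(-1/5115) = 49379/32761 - 739/5115 = 228363206/167572515 ≈ 1.3628)
L/14047 = (228363206/167572515)/14047 = (228363206/167572515)*(1/14047) = 228363206/2353891118205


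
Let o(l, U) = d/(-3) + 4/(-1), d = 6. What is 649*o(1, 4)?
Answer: -3894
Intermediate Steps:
o(l, U) = -6 (o(l, U) = 6/(-3) + 4/(-1) = 6*(-⅓) + 4*(-1) = -2 - 4 = -6)
649*o(1, 4) = 649*(-6) = -3894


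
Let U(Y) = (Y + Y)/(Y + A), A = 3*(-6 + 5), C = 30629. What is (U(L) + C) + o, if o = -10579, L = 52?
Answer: 982554/49 ≈ 20052.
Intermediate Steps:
A = -3 (A = 3*(-1) = -3)
U(Y) = 2*Y/(-3 + Y) (U(Y) = (Y + Y)/(Y - 3) = (2*Y)/(-3 + Y) = 2*Y/(-3 + Y))
(U(L) + C) + o = (2*52/(-3 + 52) + 30629) - 10579 = (2*52/49 + 30629) - 10579 = (2*52*(1/49) + 30629) - 10579 = (104/49 + 30629) - 10579 = 1500925/49 - 10579 = 982554/49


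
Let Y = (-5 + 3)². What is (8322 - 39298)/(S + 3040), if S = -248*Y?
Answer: -121/8 ≈ -15.125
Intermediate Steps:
Y = 4 (Y = (-2)² = 4)
S = -992 (S = -248*4 = -992)
(8322 - 39298)/(S + 3040) = (8322 - 39298)/(-992 + 3040) = -30976/2048 = -30976*1/2048 = -121/8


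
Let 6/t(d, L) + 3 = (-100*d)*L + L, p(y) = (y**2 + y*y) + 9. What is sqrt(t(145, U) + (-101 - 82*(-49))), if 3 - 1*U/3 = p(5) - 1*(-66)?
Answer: 3*sqrt(1361778058137783)/1768877 ≈ 62.586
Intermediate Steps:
p(y) = 9 + 2*y**2 (p(y) = (y**2 + y**2) + 9 = 2*y**2 + 9 = 9 + 2*y**2)
U = -366 (U = 9 - 3*((9 + 2*5**2) - 1*(-66)) = 9 - 3*((9 + 2*25) + 66) = 9 - 3*((9 + 50) + 66) = 9 - 3*(59 + 66) = 9 - 3*125 = 9 - 375 = -366)
t(d, L) = 6/(-3 + L - 100*L*d) (t(d, L) = 6/(-3 + ((-100*d)*L + L)) = 6/(-3 + (-100*L*d + L)) = 6/(-3 + (L - 100*L*d)) = 6/(-3 + L - 100*L*d))
sqrt(t(145, U) + (-101 - 82*(-49))) = sqrt(-6/(3 - 1*(-366) + 100*(-366)*145) + (-101 - 82*(-49))) = sqrt(-6/(3 + 366 - 5307000) + (-101 + 4018)) = sqrt(-6/(-5306631) + 3917) = sqrt(-6*(-1/5306631) + 3917) = sqrt(2/1768877 + 3917) = sqrt(6928691211/1768877) = 3*sqrt(1361778058137783)/1768877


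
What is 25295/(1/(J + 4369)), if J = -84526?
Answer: -2027571315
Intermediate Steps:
25295/(1/(J + 4369)) = 25295/(1/(-84526 + 4369)) = 25295/(1/(-80157)) = 25295/(-1/80157) = 25295*(-80157) = -2027571315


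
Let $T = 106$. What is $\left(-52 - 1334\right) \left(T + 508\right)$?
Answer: $-851004$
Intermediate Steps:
$\left(-52 - 1334\right) \left(T + 508\right) = \left(-52 - 1334\right) \left(106 + 508\right) = \left(-1386\right) 614 = -851004$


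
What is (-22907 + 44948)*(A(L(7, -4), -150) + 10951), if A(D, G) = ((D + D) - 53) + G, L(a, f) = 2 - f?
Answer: 237161160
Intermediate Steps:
A(D, G) = -53 + G + 2*D (A(D, G) = (2*D - 53) + G = (-53 + 2*D) + G = -53 + G + 2*D)
(-22907 + 44948)*(A(L(7, -4), -150) + 10951) = (-22907 + 44948)*((-53 - 150 + 2*(2 - 1*(-4))) + 10951) = 22041*((-53 - 150 + 2*(2 + 4)) + 10951) = 22041*((-53 - 150 + 2*6) + 10951) = 22041*((-53 - 150 + 12) + 10951) = 22041*(-191 + 10951) = 22041*10760 = 237161160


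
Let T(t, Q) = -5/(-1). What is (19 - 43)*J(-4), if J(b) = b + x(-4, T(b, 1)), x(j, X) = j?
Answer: 192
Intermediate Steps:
T(t, Q) = 5 (T(t, Q) = -5*(-1) = 5)
J(b) = -4 + b (J(b) = b - 4 = -4 + b)
(19 - 43)*J(-4) = (19 - 43)*(-4 - 4) = -24*(-8) = 192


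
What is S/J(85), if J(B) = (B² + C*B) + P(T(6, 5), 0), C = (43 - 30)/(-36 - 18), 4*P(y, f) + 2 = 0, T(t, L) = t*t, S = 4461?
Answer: 120447/194509 ≈ 0.61924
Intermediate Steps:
T(t, L) = t²
P(y, f) = -½ (P(y, f) = -½ + (¼)*0 = -½ + 0 = -½)
C = -13/54 (C = 13/(-54) = 13*(-1/54) = -13/54 ≈ -0.24074)
J(B) = -½ + B² - 13*B/54 (J(B) = (B² - 13*B/54) - ½ = -½ + B² - 13*B/54)
S/J(85) = 4461/(-½ + 85² - 13/54*85) = 4461/(-½ + 7225 - 1105/54) = 4461/(194509/27) = 4461*(27/194509) = 120447/194509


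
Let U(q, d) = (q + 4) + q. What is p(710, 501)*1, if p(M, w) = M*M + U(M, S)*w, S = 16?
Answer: 1217524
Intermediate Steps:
U(q, d) = 4 + 2*q (U(q, d) = (4 + q) + q = 4 + 2*q)
p(M, w) = M² + w*(4 + 2*M) (p(M, w) = M*M + (4 + 2*M)*w = M² + w*(4 + 2*M))
p(710, 501)*1 = (710² + 2*501*(2 + 710))*1 = (504100 + 2*501*712)*1 = (504100 + 713424)*1 = 1217524*1 = 1217524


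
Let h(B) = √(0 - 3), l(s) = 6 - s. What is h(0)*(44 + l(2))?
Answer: 48*I*√3 ≈ 83.138*I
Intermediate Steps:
h(B) = I*√3 (h(B) = √(-3) = I*√3)
h(0)*(44 + l(2)) = (I*√3)*(44 + (6 - 1*2)) = (I*√3)*(44 + (6 - 2)) = (I*√3)*(44 + 4) = (I*√3)*48 = 48*I*√3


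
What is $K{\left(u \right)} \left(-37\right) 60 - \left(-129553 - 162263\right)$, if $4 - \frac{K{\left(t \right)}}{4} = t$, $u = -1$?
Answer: $247416$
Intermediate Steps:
$K{\left(t \right)} = 16 - 4 t$
$K{\left(u \right)} \left(-37\right) 60 - \left(-129553 - 162263\right) = \left(16 - -4\right) \left(-37\right) 60 - \left(-129553 - 162263\right) = \left(16 + 4\right) \left(-37\right) 60 - -291816 = 20 \left(-37\right) 60 + 291816 = \left(-740\right) 60 + 291816 = -44400 + 291816 = 247416$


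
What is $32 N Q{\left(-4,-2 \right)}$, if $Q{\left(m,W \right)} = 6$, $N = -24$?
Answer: $-4608$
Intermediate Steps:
$32 N Q{\left(-4,-2 \right)} = 32 \left(-24\right) 6 = \left(-768\right) 6 = -4608$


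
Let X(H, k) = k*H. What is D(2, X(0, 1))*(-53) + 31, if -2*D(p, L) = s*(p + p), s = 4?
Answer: 455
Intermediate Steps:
X(H, k) = H*k
D(p, L) = -4*p (D(p, L) = -2*(p + p) = -2*2*p = -4*p)
D(2, X(0, 1))*(-53) + 31 = -4*2*(-53) + 31 = -8*(-53) + 31 = 424 + 31 = 455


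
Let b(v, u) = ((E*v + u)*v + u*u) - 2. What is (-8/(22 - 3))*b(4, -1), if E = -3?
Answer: 424/19 ≈ 22.316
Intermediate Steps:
b(v, u) = -2 + u² + v*(u - 3*v) (b(v, u) = ((-3*v + u)*v + u*u) - 2 = ((u - 3*v)*v + u²) - 2 = (v*(u - 3*v) + u²) - 2 = (u² + v*(u - 3*v)) - 2 = -2 + u² + v*(u - 3*v))
(-8/(22 - 3))*b(4, -1) = (-8/(22 - 3))*(-2 + (-1)² - 3*4² - 1*4) = (-8/19)*(-2 + 1 - 3*16 - 4) = ((1/19)*(-8))*(-2 + 1 - 48 - 4) = -8/19*(-53) = 424/19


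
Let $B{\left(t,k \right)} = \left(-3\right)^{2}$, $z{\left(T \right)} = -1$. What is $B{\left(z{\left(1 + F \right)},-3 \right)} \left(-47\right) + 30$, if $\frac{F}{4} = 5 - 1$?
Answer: $-393$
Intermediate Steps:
$F = 16$ ($F = 4 \left(5 - 1\right) = 4 \cdot 4 = 16$)
$B{\left(t,k \right)} = 9$
$B{\left(z{\left(1 + F \right)},-3 \right)} \left(-47\right) + 30 = 9 \left(-47\right) + 30 = -423 + 30 = -393$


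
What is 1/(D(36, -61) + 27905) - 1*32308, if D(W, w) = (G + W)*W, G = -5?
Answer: -937610467/29021 ≈ -32308.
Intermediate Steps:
D(W, w) = W*(-5 + W) (D(W, w) = (-5 + W)*W = W*(-5 + W))
1/(D(36, -61) + 27905) - 1*32308 = 1/(36*(-5 + 36) + 27905) - 1*32308 = 1/(36*31 + 27905) - 32308 = 1/(1116 + 27905) - 32308 = 1/29021 - 32308 = -937610467/29021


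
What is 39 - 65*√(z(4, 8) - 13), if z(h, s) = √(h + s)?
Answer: 39 - 65*√(-13 + 2*√3) ≈ 39.0 - 200.72*I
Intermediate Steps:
39 - 65*√(z(4, 8) - 13) = 39 - 65*√(√(4 + 8) - 13) = 39 - 65*√(√12 - 13) = 39 - 65*√(2*√3 - 13) = 39 - 65*√(-13 + 2*√3)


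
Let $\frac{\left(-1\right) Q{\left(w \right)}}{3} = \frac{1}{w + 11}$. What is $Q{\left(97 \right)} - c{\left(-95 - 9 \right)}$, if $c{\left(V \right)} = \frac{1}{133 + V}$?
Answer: $- \frac{65}{1044} \approx -0.062261$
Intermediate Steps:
$Q{\left(w \right)} = - \frac{3}{11 + w}$ ($Q{\left(w \right)} = - \frac{3}{w + 11} = - \frac{3}{11 + w}$)
$Q{\left(97 \right)} - c{\left(-95 - 9 \right)} = - \frac{3}{11 + 97} - \frac{1}{133 - 104} = - \frac{3}{108} - \frac{1}{133 - 104} = \left(-3\right) \frac{1}{108} - \frac{1}{133 - 104} = - \frac{1}{36} - \frac{1}{29} = - \frac{65}{1044}$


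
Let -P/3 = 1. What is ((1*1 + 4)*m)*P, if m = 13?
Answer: -195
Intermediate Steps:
P = -3 (P = -3*1 = -3)
((1*1 + 4)*m)*P = ((1*1 + 4)*13)*(-3) = ((1 + 4)*13)*(-3) = (5*13)*(-3) = 65*(-3) = -195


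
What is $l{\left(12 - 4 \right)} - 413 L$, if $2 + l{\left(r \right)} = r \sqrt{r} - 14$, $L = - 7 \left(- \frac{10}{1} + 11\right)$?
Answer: $2875 + 16 \sqrt{2} \approx 2897.6$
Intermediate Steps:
$L = -7$ ($L = - 7 \left(\left(-10\right) 1 + 11\right) = - 7 \left(-10 + 11\right) = \left(-7\right) 1 = -7$)
$l{\left(r \right)} = -16 + r^{\frac{3}{2}}$ ($l{\left(r \right)} = -2 + \left(r \sqrt{r} - 14\right) = -2 + \left(r^{\frac{3}{2}} - 14\right) = -2 + \left(-14 + r^{\frac{3}{2}}\right) = -16 + r^{\frac{3}{2}}$)
$l{\left(12 - 4 \right)} - 413 L = \left(-16 + \left(12 - 4\right)^{\frac{3}{2}}\right) - -2891 = \left(-16 + 8^{\frac{3}{2}}\right) + 2891 = \left(-16 + 16 \sqrt{2}\right) + 2891 = 2875 + 16 \sqrt{2}$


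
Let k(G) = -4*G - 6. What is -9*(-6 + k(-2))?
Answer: 36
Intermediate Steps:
k(G) = -6 - 4*G
-9*(-6 + k(-2)) = -9*(-6 + (-6 - 4*(-2))) = -9*(-6 + (-6 + 8)) = -9*(-6 + 2) = -9*(-4) = 36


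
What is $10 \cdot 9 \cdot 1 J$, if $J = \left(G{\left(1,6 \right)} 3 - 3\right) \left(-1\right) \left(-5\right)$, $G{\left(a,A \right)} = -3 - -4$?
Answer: $0$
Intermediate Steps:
$G{\left(a,A \right)} = 1$ ($G{\left(a,A \right)} = -3 + 4 = 1$)
$J = 0$ ($J = \left(1 \cdot 3 - 3\right) \left(-1\right) \left(-5\right) = \left(3 - 3\right) \left(-1\right) \left(-5\right) = 0 \left(-1\right) \left(-5\right) = 0 \left(-5\right) = 0$)
$10 \cdot 9 \cdot 1 J = 10 \cdot 9 \cdot 1 \cdot 0 = 90 \cdot 1 \cdot 0 = 90 \cdot 0 = 0$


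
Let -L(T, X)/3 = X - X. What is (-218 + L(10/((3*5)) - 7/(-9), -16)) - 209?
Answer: -427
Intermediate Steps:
L(T, X) = 0 (L(T, X) = -3*(X - X) = -3*0 = 0)
(-218 + L(10/((3*5)) - 7/(-9), -16)) - 209 = (-218 + 0) - 209 = -218 - 209 = -427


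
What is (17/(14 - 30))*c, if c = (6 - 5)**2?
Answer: -17/16 ≈ -1.0625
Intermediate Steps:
c = 1 (c = 1**2 = 1)
(17/(14 - 30))*c = (17/(14 - 30))*1 = (17/(-16))*1 = -1/16*17*1 = -17/16*1 = -17/16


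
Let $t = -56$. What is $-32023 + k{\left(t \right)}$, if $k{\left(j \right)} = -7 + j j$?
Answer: $-28894$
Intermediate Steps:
$k{\left(j \right)} = -7 + j^{2}$
$-32023 + k{\left(t \right)} = -32023 - \left(7 - \left(-56\right)^{2}\right) = -32023 + \left(-7 + 3136\right) = -32023 + 3129 = -28894$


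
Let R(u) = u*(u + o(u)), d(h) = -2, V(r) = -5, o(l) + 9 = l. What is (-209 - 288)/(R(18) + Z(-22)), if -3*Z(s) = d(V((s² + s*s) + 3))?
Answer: -1491/1460 ≈ -1.0212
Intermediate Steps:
o(l) = -9 + l
Z(s) = ⅔ (Z(s) = -⅓*(-2) = ⅔)
R(u) = u*(-9 + 2*u) (R(u) = u*(u + (-9 + u)) = u*(-9 + 2*u))
(-209 - 288)/(R(18) + Z(-22)) = (-209 - 288)/(18*(-9 + 2*18) + ⅔) = -497/(18*(-9 + 36) + ⅔) = -497/(18*27 + ⅔) = -497/(486 + ⅔) = -497/1460/3 = -497*3/1460 = -1491/1460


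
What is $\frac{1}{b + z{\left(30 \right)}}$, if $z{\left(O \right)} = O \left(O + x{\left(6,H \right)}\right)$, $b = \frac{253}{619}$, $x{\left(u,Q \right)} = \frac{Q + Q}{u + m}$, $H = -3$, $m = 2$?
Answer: $\frac{1238}{1086851} \approx 0.0011391$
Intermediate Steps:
$x{\left(u,Q \right)} = \frac{2 Q}{2 + u}$ ($x{\left(u,Q \right)} = \frac{Q + Q}{u + 2} = \frac{2 Q}{2 + u}$)
$b = \frac{253}{619}$ ($b = 253 \cdot \frac{1}{619} = \frac{253}{619} \approx 0.40872$)
$z{\left(O \right)} = O \left(- \frac{3}{4} + O\right)$ ($z{\left(O \right)} = O \left(O + 2 \left(-3\right) \frac{1}{2 + 6}\right) = O \left(O + 2 \left(-3\right) \frac{1}{8}\right) = O \left(O - \frac{3}{4}\right) = O \left(- \frac{3}{4} + O\right)$)
$\frac{1}{b + z{\left(30 \right)}} = \frac{1}{\frac{253}{619} + \frac{1}{4} \cdot 30 \left(-3 + 4 \cdot 30\right)} = \frac{1}{\frac{253}{619} + \frac{1}{4} \cdot 30 \left(-3 + 120\right)} = \frac{1}{\frac{253}{619} + \frac{1}{4} \cdot 30 \cdot 117} = \frac{1}{\frac{253}{619} + \frac{1755}{2}} = \frac{1}{\frac{1086851}{1238}} = \frac{1238}{1086851}$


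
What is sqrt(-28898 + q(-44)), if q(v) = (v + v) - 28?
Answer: I*sqrt(29014) ≈ 170.33*I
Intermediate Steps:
q(v) = -28 + 2*v (q(v) = 2*v - 28 = -28 + 2*v)
sqrt(-28898 + q(-44)) = sqrt(-28898 + (-28 + 2*(-44))) = sqrt(-28898 + (-28 - 88)) = sqrt(-28898 - 116) = sqrt(-29014) = I*sqrt(29014)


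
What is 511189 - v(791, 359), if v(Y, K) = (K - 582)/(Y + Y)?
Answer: 808701221/1582 ≈ 5.1119e+5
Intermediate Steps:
v(Y, K) = (-582 + K)/(2*Y) (v(Y, K) = (-582 + K)/((2*Y)) = (-582 + K)*(1/(2*Y)) = (-582 + K)/(2*Y))
511189 - v(791, 359) = 511189 - (-582 + 359)/(2*791) = 511189 - (-223)/(2*791) = 511189 - 1*(-223/1582) = 511189 + 223/1582 = 808701221/1582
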